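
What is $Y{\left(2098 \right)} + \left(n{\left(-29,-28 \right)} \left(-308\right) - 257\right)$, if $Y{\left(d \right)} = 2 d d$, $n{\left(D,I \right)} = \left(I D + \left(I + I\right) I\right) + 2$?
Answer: $8069295$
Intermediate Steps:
$n{\left(D,I \right)} = 2 + 2 I^{2} + D I$ ($n{\left(D,I \right)} = \left(D I + 2 I I\right) + 2 = \left(D I + 2 I^{2}\right) + 2 = \left(2 I^{2} + D I\right) + 2 = 2 + 2 I^{2} + D I$)
$Y{\left(d \right)} = 2 d^{2}$
$Y{\left(2098 \right)} + \left(n{\left(-29,-28 \right)} \left(-308\right) - 257\right) = 2 \cdot 2098^{2} + \left(\left(2 + 2 \left(-28\right)^{2} - -812\right) \left(-308\right) - 257\right) = 2 \cdot 4401604 + \left(\left(2 + 2 \cdot 784 + 812\right) \left(-308\right) - 257\right) = 8803208 + \left(\left(2 + 1568 + 812\right) \left(-308\right) - 257\right) = 8803208 + \left(2382 \left(-308\right) - 257\right) = 8803208 - 733913 = 8069295$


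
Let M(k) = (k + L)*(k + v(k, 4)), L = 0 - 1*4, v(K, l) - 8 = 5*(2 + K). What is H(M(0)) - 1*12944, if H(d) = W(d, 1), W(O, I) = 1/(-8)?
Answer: -103553/8 ≈ -12944.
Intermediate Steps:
W(O, I) = -⅛
v(K, l) = 18 + 5*K (v(K, l) = 8 + 5*(2 + K) = 8 + (10 + 5*K) = 18 + 5*K)
L = -4 (L = 0 - 4 = -4)
M(k) = (-4 + k)*(18 + 6*k) (M(k) = (k - 4)*(k + (18 + 5*k)) = (-4 + k)*(18 + 6*k))
H(d) = -⅛
H(M(0)) - 1*12944 = -⅛ - 1*12944 = -⅛ - 12944 = -103553/8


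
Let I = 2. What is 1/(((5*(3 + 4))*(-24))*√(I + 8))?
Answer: -√10/8400 ≈ -0.00037646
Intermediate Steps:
1/(((5*(3 + 4))*(-24))*√(I + 8)) = 1/(((5*(3 + 4))*(-24))*√(2 + 8)) = 1/(((5*7)*(-24))*√10) = 1/((35*(-24))*√10) = 1/(-840*√10) = -√10/8400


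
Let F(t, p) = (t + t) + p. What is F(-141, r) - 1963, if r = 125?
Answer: -2120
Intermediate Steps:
F(t, p) = p + 2*t (F(t, p) = 2*t + p = p + 2*t)
F(-141, r) - 1963 = (125 + 2*(-141)) - 1963 = (125 - 282) - 1963 = -157 - 1963 = -2120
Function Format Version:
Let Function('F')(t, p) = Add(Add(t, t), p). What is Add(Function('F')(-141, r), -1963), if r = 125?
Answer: -2120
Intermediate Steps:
Function('F')(t, p) = Add(p, Mul(2, t)) (Function('F')(t, p) = Add(Mul(2, t), p) = Add(p, Mul(2, t)))
Add(Function('F')(-141, r), -1963) = Add(Add(125, Mul(2, -141)), -1963) = Add(Add(125, -282), -1963) = Add(-157, -1963) = -2120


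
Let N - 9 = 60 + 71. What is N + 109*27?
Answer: 3083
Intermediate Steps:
N = 140 (N = 9 + (60 + 71) = 9 + 131 = 140)
N + 109*27 = 140 + 109*27 = 140 + 2943 = 3083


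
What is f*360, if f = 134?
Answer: 48240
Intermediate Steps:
f*360 = 134*360 = 48240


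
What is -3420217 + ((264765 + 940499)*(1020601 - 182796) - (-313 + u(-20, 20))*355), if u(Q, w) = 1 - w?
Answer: 1009772903163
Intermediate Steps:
-3420217 + ((264765 + 940499)*(1020601 - 182796) - (-313 + u(-20, 20))*355) = -3420217 + ((264765 + 940499)*(1020601 - 182796) - (-313 + (1 - 1*20))*355) = -3420217 + (1205264*837805 - (-313 + (1 - 20))*355) = -3420217 + (1009776205520 - (-313 - 19)*355) = -3420217 + (1009776205520 - (-332)*355) = -3420217 + (1009776205520 - 1*(-117860)) = -3420217 + (1009776205520 + 117860) = -3420217 + 1009776323380 = 1009772903163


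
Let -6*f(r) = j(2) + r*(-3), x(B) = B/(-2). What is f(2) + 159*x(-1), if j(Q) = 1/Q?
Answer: 965/12 ≈ 80.417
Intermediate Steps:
x(B) = -B/2 (x(B) = B*(-½) = -B/2)
f(r) = -1/12 + r/2 (f(r) = -(1/2 + r*(-3))/6 = -(½ - 3*r)/6 = -1/12 + r/2)
f(2) + 159*x(-1) = (-1/12 + (½)*2) + 159*(-½*(-1)) = (-1/12 + 1) + 159*(½) = 11/12 + 159/2 = 965/12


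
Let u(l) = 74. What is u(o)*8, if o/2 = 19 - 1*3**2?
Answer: 592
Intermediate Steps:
o = 20 (o = 2*(19 - 1*3**2) = 2*(19 - 1*9) = 2*(19 - 9) = 2*10 = 20)
u(o)*8 = 74*8 = 592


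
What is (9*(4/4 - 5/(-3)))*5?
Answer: 120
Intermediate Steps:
(9*(4/4 - 5/(-3)))*5 = (9*(4*(1/4) - 5*(-1/3)))*5 = (9*(1 + 5/3))*5 = (9*(8/3))*5 = 24*5 = 120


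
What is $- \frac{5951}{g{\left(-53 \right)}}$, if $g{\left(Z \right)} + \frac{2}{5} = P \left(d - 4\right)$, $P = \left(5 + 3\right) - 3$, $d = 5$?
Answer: $- \frac{29755}{23} \approx -1293.7$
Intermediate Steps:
$P = 5$ ($P = 8 - 3 = 5$)
$g{\left(Z \right)} = \frac{23}{5}$ ($g{\left(Z \right)} = - \frac{2}{5} + 5 \left(5 - 4\right) = - \frac{2}{5} + 5 \cdot 1 = - \frac{2}{5} + 5 = \frac{23}{5}$)
$- \frac{5951}{g{\left(-53 \right)}} = - \frac{5951}{\frac{23}{5}} = \left(-5951\right) \frac{5}{23} = - \frac{29755}{23}$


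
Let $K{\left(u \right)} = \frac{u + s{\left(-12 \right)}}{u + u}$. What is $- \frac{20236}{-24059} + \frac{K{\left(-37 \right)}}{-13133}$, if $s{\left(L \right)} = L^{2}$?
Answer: $\frac{19668769025}{23381546678} \approx 0.84121$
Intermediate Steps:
$K{\left(u \right)} = \frac{144 + u}{2 u}$ ($K{\left(u \right)} = \frac{u + \left(-12\right)^{2}}{u + u} = \frac{u + 144}{2 u} = \left(144 + u\right) \frac{1}{2 u} = \frac{144 + u}{2 u}$)
$- \frac{20236}{-24059} + \frac{K{\left(-37 \right)}}{-13133} = - \frac{20236}{-24059} + \frac{\frac{1}{2} \frac{1}{-37} \left(144 - 37\right)}{-13133} = \left(-20236\right) \left(- \frac{1}{24059}\right) + \frac{1}{2} \left(- \frac{1}{37}\right) 107 \left(- \frac{1}{13133}\right) = \frac{20236}{24059} - - \frac{107}{971842} = \frac{20236}{24059} + \frac{107}{971842} = \frac{19668769025}{23381546678}$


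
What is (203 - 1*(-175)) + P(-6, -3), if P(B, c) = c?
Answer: 375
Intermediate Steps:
(203 - 1*(-175)) + P(-6, -3) = (203 - 1*(-175)) - 3 = (203 + 175) - 3 = 378 - 3 = 375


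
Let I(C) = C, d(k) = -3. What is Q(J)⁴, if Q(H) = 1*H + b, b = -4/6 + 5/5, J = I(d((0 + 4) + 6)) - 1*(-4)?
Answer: 256/81 ≈ 3.1605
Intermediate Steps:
J = 1 (J = -3 - 1*(-4) = -3 + 4 = 1)
b = ⅓ (b = -4*⅙ + 5*(⅕) = -⅔ + 1 = ⅓ ≈ 0.33333)
Q(H) = ⅓ + H (Q(H) = 1*H + ⅓ = H + ⅓ = ⅓ + H)
Q(J)⁴ = (⅓ + 1)⁴ = (4/3)⁴ = 256/81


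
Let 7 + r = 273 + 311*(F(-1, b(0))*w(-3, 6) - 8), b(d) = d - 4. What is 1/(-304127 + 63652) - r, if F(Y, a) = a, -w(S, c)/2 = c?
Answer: -3055475351/240475 ≈ -12706.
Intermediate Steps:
w(S, c) = -2*c
b(d) = -4 + d
r = 12706 (r = -7 + (273 + 311*((-4 + 0)*(-2*6) - 8)) = -7 + (273 + 311*(-4*(-12) - 8)) = -7 + (273 + 311*(48 - 8)) = -7 + (273 + 311*40) = -7 + (273 + 12440) = -7 + 12713 = 12706)
1/(-304127 + 63652) - r = 1/(-304127 + 63652) - 1*12706 = 1/(-240475) - 12706 = -1/240475 - 12706 = -3055475351/240475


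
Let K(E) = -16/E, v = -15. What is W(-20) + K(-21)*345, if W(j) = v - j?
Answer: 1875/7 ≈ 267.86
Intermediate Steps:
W(j) = -15 - j
W(-20) + K(-21)*345 = (-15 - 1*(-20)) - 16/(-21)*345 = (-15 + 20) - 16*(-1/21)*345 = 5 + (16/21)*345 = 5 + 1840/7 = 1875/7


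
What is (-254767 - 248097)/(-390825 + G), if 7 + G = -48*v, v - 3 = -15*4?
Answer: 31429/24256 ≈ 1.2957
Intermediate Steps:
v = -57 (v = 3 - 15*4 = 3 - 60 = -57)
G = 2729 (G = -7 - 48*(-57) = -7 + 2736 = 2729)
(-254767 - 248097)/(-390825 + G) = (-254767 - 248097)/(-390825 + 2729) = -502864/(-388096) = -502864*(-1/388096) = 31429/24256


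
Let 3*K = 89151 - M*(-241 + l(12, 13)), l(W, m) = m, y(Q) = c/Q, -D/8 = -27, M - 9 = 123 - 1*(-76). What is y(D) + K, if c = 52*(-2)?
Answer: 1229162/27 ≈ 45525.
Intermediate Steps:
c = -104
M = 208 (M = 9 + (123 - 1*(-76)) = 9 + (123 + 76) = 9 + 199 = 208)
D = 216 (D = -8*(-27) = 216)
y(Q) = -104/Q
K = 45525 (K = (89151 - 208*(-241 + 13))/3 = (89151 - 208*(-228))/3 = (89151 - 1*(-47424))/3 = (89151 + 47424)/3 = (⅓)*136575 = 45525)
y(D) + K = -104/216 + 45525 = -104*1/216 + 45525 = -13/27 + 45525 = 1229162/27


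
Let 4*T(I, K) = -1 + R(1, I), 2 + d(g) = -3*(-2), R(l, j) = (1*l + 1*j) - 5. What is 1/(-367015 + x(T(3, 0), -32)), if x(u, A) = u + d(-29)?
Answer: -2/734023 ≈ -2.7247e-6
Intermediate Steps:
R(l, j) = -5 + j + l (R(l, j) = (l + j) - 5 = (j + l) - 5 = -5 + j + l)
d(g) = 4 (d(g) = -2 - 3*(-2) = -2 + 6 = 4)
T(I, K) = -5/4 + I/4 (T(I, K) = (-1 + (-5 + I + 1))/4 = (-1 + (-4 + I))/4 = (-5 + I)/4 = -5/4 + I/4)
x(u, A) = 4 + u (x(u, A) = u + 4 = 4 + u)
1/(-367015 + x(T(3, 0), -32)) = 1/(-367015 + (4 + (-5/4 + (¼)*3))) = 1/(-367015 + (4 + (-5/4 + ¾))) = 1/(-367015 + (4 - ½)) = 1/(-367015 + 7/2) = 1/(-734023/2) = -2/734023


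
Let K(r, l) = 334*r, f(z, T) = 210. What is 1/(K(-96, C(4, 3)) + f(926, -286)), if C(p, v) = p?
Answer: -1/31854 ≈ -3.1393e-5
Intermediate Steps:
1/(K(-96, C(4, 3)) + f(926, -286)) = 1/(334*(-96) + 210) = 1/(-32064 + 210) = 1/(-31854) = -1/31854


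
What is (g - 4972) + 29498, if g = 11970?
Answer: 36496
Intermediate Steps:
(g - 4972) + 29498 = (11970 - 4972) + 29498 = 6998 + 29498 = 36496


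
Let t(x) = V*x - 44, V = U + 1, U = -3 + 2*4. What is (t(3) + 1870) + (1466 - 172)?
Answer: 3138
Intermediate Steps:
U = 5 (U = -3 + 8 = 5)
V = 6 (V = 5 + 1 = 6)
t(x) = -44 + 6*x (t(x) = 6*x - 44 = -44 + 6*x)
(t(3) + 1870) + (1466 - 172) = ((-44 + 6*3) + 1870) + (1466 - 172) = ((-44 + 18) + 1870) + 1294 = (-26 + 1870) + 1294 = 1844 + 1294 = 3138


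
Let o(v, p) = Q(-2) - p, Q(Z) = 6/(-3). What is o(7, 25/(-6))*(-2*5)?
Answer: -65/3 ≈ -21.667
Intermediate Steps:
Q(Z) = -2 (Q(Z) = 6*(-1/3) = -2)
o(v, p) = -2 - p
o(7, 25/(-6))*(-2*5) = (-2 - 25/(-6))*(-2*5) = (-2 - 25*(-1)/6)*(-10) = (-2 - 1*(-25/6))*(-10) = (-2 + 25/6)*(-10) = (13/6)*(-10) = -65/3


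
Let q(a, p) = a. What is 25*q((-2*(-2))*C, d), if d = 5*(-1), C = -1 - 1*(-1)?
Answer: 0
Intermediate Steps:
C = 0 (C = -1 + 1 = 0)
d = -5
25*q((-2*(-2))*C, d) = 25*(-2*(-2)*0) = 25*(4*0) = 25*0 = 0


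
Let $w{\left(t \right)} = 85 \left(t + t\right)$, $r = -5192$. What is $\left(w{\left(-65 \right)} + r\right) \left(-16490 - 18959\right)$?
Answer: $575762658$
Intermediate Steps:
$w{\left(t \right)} = 170 t$ ($w{\left(t \right)} = 85 \cdot 2 t = 170 t$)
$\left(w{\left(-65 \right)} + r\right) \left(-16490 - 18959\right) = \left(170 \left(-65\right) - 5192\right) \left(-16490 - 18959\right) = \left(-11050 - 5192\right) \left(-35449\right) = \left(-16242\right) \left(-35449\right) = 575762658$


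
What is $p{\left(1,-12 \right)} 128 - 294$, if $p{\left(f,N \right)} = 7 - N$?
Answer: $2138$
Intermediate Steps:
$p{\left(1,-12 \right)} 128 - 294 = \left(7 - -12\right) 128 - 294 = \left(7 + 12\right) 128 - 294 = 19 \cdot 128 - 294 = 2432 - 294 = 2138$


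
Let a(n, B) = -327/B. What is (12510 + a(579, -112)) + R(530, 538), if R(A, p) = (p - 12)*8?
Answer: 1872743/112 ≈ 16721.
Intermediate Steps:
R(A, p) = -96 + 8*p (R(A, p) = (-12 + p)*8 = -96 + 8*p)
(12510 + a(579, -112)) + R(530, 538) = (12510 - 327/(-112)) + (-96 + 8*538) = (12510 - 327*(-1/112)) + (-96 + 4304) = (12510 + 327/112) + 4208 = 1401447/112 + 4208 = 1872743/112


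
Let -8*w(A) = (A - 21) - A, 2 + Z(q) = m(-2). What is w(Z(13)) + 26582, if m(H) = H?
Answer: 212677/8 ≈ 26585.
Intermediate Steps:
Z(q) = -4 (Z(q) = -2 - 2 = -4)
w(A) = 21/8 (w(A) = -((A - 21) - A)/8 = -((-21 + A) - A)/8 = -⅛*(-21) = 21/8)
w(Z(13)) + 26582 = 21/8 + 26582 = 212677/8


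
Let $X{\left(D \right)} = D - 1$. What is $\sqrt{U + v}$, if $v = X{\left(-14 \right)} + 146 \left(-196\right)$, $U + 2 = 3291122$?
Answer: $\sqrt{3262489} \approx 1806.2$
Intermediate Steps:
$U = 3291120$ ($U = -2 + 3291122 = 3291120$)
$X{\left(D \right)} = -1 + D$ ($X{\left(D \right)} = D - 1 = -1 + D$)
$v = -28631$ ($v = \left(-1 - 14\right) + 146 \left(-196\right) = -15 - 28616 = -28631$)
$\sqrt{U + v} = \sqrt{3291120 - 28631} = \sqrt{3262489}$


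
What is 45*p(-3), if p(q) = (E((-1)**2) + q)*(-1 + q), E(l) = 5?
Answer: -360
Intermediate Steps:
p(q) = (-1 + q)*(5 + q) (p(q) = (5 + q)*(-1 + q) = (-1 + q)*(5 + q))
45*p(-3) = 45*(-5 + (-3)**2 + 4*(-3)) = 45*(-5 + 9 - 12) = 45*(-8) = -360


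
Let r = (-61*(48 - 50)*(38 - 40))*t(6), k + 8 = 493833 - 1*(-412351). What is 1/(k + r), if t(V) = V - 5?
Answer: 1/905932 ≈ 1.1038e-6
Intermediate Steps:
t(V) = -5 + V
k = 906176 (k = -8 + (493833 - 1*(-412351)) = -8 + (493833 + 412351) = -8 + 906184 = 906176)
r = -244 (r = (-61*(48 - 50)*(38 - 40))*(-5 + 6) = -(-122)*(-2)*1 = -61*4*1 = -244*1 = -244)
1/(k + r) = 1/(906176 - 244) = 1/905932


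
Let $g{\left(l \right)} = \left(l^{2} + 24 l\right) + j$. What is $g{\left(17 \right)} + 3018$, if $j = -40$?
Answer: $3675$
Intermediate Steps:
$g{\left(l \right)} = -40 + l^{2} + 24 l$ ($g{\left(l \right)} = \left(l^{2} + 24 l\right) - 40 = -40 + l^{2} + 24 l$)
$g{\left(17 \right)} + 3018 = \left(-40 + 17^{2} + 24 \cdot 17\right) + 3018 = \left(-40 + 289 + 408\right) + 3018 = 657 + 3018 = 3675$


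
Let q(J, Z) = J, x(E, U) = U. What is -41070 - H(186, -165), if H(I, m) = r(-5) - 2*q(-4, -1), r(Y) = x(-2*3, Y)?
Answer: -41073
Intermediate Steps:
r(Y) = Y
H(I, m) = 3 (H(I, m) = -5 - 2*(-4) = -5 + 8 = 3)
-41070 - H(186, -165) = -41070 - 1*3 = -41070 - 3 = -41073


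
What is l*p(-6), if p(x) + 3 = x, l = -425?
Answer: 3825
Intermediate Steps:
p(x) = -3 + x
l*p(-6) = -425*(-3 - 6) = -425*(-9) = 3825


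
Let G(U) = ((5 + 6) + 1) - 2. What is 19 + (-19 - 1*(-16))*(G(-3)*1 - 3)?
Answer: -2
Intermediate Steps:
G(U) = 10 (G(U) = (11 + 1) - 2 = 12 - 2 = 10)
19 + (-19 - 1*(-16))*(G(-3)*1 - 3) = 19 + (-19 - 1*(-16))*(10*1 - 3) = 19 + (-19 + 16)*(10 - 3) = 19 - 3*7 = 19 - 21 = -2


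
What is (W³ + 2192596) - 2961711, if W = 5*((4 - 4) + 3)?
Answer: -765740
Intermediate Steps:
W = 15 (W = 5*(0 + 3) = 5*3 = 15)
(W³ + 2192596) - 2961711 = (15³ + 2192596) - 2961711 = (3375 + 2192596) - 2961711 = 2195971 - 2961711 = -765740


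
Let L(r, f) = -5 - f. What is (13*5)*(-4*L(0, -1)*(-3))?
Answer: -3120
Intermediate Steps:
(13*5)*(-4*L(0, -1)*(-3)) = (13*5)*(-4*(-5 - 1*(-1))*(-3)) = 65*(-4*(-5 + 1)*(-3)) = 65*(-4*(-4)*(-3)) = 65*(16*(-3)) = 65*(-48) = -3120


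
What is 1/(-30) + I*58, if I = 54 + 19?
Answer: 127019/30 ≈ 4234.0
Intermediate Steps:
I = 73
1/(-30) + I*58 = 1/(-30) + 73*58 = -1/30 + 4234 = 127019/30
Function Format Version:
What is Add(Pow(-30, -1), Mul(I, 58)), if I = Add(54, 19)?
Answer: Rational(127019, 30) ≈ 4234.0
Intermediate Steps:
I = 73
Add(Pow(-30, -1), Mul(I, 58)) = Add(Pow(-30, -1), Mul(73, 58)) = Add(Rational(-1, 30), 4234) = Rational(127019, 30)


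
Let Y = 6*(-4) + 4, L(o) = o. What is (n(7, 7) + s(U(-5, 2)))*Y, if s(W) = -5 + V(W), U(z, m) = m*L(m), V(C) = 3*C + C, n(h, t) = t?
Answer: -360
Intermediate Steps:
V(C) = 4*C
U(z, m) = m² (U(z, m) = m*m = m²)
Y = -20 (Y = -24 + 4 = -20)
s(W) = -5 + 4*W
(n(7, 7) + s(U(-5, 2)))*Y = (7 + (-5 + 4*2²))*(-20) = (7 + (-5 + 4*4))*(-20) = (7 + (-5 + 16))*(-20) = (7 + 11)*(-20) = 18*(-20) = -360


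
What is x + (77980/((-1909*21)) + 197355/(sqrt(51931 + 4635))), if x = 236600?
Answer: 1354997060/5727 + 197355*sqrt(56566)/56566 ≈ 2.3743e+5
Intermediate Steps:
x + (77980/((-1909*21)) + 197355/(sqrt(51931 + 4635))) = 236600 + (77980/((-1909*21)) + 197355/(sqrt(51931 + 4635))) = 236600 + (77980/(-40089) + 197355/(sqrt(56566))) = 236600 + (77980*(-1/40089) + 197355*(sqrt(56566)/56566)) = 236600 + (-11140/5727 + 197355*sqrt(56566)/56566) = 1354997060/5727 + 197355*sqrt(56566)/56566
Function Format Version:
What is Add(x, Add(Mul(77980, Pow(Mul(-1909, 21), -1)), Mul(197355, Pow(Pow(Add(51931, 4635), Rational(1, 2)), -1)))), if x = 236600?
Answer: Add(Rational(1354997060, 5727), Mul(Rational(197355, 56566), Pow(56566, Rational(1, 2)))) ≈ 2.3743e+5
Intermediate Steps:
Add(x, Add(Mul(77980, Pow(Mul(-1909, 21), -1)), Mul(197355, Pow(Pow(Add(51931, 4635), Rational(1, 2)), -1)))) = Add(236600, Add(Mul(77980, Pow(Mul(-1909, 21), -1)), Mul(197355, Pow(Pow(Add(51931, 4635), Rational(1, 2)), -1)))) = Add(236600, Add(Mul(77980, Pow(-40089, -1)), Mul(197355, Pow(Pow(56566, Rational(1, 2)), -1)))) = Add(236600, Add(Mul(77980, Rational(-1, 40089)), Mul(197355, Mul(Rational(1, 56566), Pow(56566, Rational(1, 2)))))) = Add(236600, Add(Rational(-11140, 5727), Mul(Rational(197355, 56566), Pow(56566, Rational(1, 2))))) = Add(Rational(1354997060, 5727), Mul(Rational(197355, 56566), Pow(56566, Rational(1, 2))))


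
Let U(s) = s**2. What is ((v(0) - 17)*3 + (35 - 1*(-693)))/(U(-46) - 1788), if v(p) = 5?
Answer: 173/82 ≈ 2.1098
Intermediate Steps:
((v(0) - 17)*3 + (35 - 1*(-693)))/(U(-46) - 1788) = ((5 - 17)*3 + (35 - 1*(-693)))/((-46)**2 - 1788) = (-12*3 + (35 + 693))/(2116 - 1788) = (-36 + 728)/328 = 692*(1/328) = 173/82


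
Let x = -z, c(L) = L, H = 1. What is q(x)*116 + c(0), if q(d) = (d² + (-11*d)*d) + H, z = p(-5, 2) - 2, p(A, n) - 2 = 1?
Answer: -1044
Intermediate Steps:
p(A, n) = 3 (p(A, n) = 2 + 1 = 3)
z = 1 (z = 3 - 2 = 1)
x = -1 (x = -1*1 = -1)
q(d) = 1 - 10*d² (q(d) = (d² + (-11*d)*d) + 1 = (d² - 11*d²) + 1 = -10*d² + 1 = 1 - 10*d²)
q(x)*116 + c(0) = (1 - 10*(-1)²)*116 + 0 = (1 - 10*1)*116 + 0 = (1 - 10)*116 + 0 = -9*116 + 0 = -1044 + 0 = -1044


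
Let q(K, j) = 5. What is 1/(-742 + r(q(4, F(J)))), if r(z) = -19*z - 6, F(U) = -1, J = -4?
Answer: -1/843 ≈ -0.0011862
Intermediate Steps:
r(z) = -6 - 19*z
1/(-742 + r(q(4, F(J)))) = 1/(-742 + (-6 - 19*5)) = 1/(-742 + (-6 - 95)) = 1/(-742 - 101) = 1/(-843) = -1/843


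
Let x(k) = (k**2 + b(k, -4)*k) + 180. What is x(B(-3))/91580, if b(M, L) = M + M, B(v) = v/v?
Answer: 183/91580 ≈ 0.0019983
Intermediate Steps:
B(v) = 1
b(M, L) = 2*M
x(k) = 180 + 3*k**2 (x(k) = (k**2 + (2*k)*k) + 180 = (k**2 + 2*k**2) + 180 = 3*k**2 + 180 = 180 + 3*k**2)
x(B(-3))/91580 = (180 + 3*1**2)/91580 = (180 + 3*1)*(1/91580) = (180 + 3)*(1/91580) = 183*(1/91580) = 183/91580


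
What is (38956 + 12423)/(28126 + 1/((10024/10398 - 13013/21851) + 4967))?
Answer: 28993667927711932/15871774654462957 ≈ 1.8267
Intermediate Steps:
(38956 + 12423)/(28126 + 1/((10024/10398 - 13013/21851) + 4967)) = 51379/(28126 + 1/((10024*(1/10398) - 13013*1/21851) + 4967)) = 51379/(28126 + 1/((5012/5199 - 13013/21851) + 4967)) = 51379/(28126 + 1/(41862625/113603349 + 4967)) = 51379/(28126 + 1/(564309697108/113603349)) = 51379/(28126 + 113603349/564309697108) = 51379/(15871774654462957/564309697108) = 51379*(564309697108/15871774654462957) = 28993667927711932/15871774654462957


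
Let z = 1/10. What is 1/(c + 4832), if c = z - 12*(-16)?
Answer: 10/50241 ≈ 0.00019904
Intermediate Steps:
z = ⅒ ≈ 0.10000
c = 1921/10 (c = ⅒ - 12*(-16) = ⅒ + 192 = 1921/10 ≈ 192.10)
1/(c + 4832) = 1/(1921/10 + 4832) = 1/(50241/10) = 10/50241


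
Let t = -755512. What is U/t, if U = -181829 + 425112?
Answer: -243283/755512 ≈ -0.32201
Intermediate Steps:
U = 243283
U/t = 243283/(-755512) = 243283*(-1/755512) = -243283/755512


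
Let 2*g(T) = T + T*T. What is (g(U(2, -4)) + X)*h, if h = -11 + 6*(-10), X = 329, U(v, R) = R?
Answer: -23785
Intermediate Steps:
g(T) = T/2 + T²/2 (g(T) = (T + T*T)/2 = (T + T²)/2 = T/2 + T²/2)
h = -71 (h = -11 - 60 = -71)
(g(U(2, -4)) + X)*h = ((½)*(-4)*(1 - 4) + 329)*(-71) = ((½)*(-4)*(-3) + 329)*(-71) = (6 + 329)*(-71) = 335*(-71) = -23785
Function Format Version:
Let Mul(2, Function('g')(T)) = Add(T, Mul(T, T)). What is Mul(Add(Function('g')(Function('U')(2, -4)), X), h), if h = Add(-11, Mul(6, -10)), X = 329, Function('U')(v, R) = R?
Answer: -23785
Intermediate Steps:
Function('g')(T) = Add(Mul(Rational(1, 2), T), Mul(Rational(1, 2), Pow(T, 2))) (Function('g')(T) = Mul(Rational(1, 2), Add(T, Mul(T, T))) = Mul(Rational(1, 2), Add(T, Pow(T, 2))) = Add(Mul(Rational(1, 2), T), Mul(Rational(1, 2), Pow(T, 2))))
h = -71 (h = Add(-11, -60) = -71)
Mul(Add(Function('g')(Function('U')(2, -4)), X), h) = Mul(Add(Mul(Rational(1, 2), -4, Add(1, -4)), 329), -71) = Mul(Add(Mul(Rational(1, 2), -4, -3), 329), -71) = Mul(Add(6, 329), -71) = Mul(335, -71) = -23785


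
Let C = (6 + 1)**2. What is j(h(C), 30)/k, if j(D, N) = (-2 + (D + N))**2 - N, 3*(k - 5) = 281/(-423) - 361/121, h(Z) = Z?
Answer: 905785551/581041 ≈ 1558.9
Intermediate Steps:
C = 49 (C = 7**2 = 49)
k = 581041/153549 (k = 5 + (281/(-423) - 361/121)/3 = 5 + (281*(-1/423) - 361*1/121)/3 = 5 + (-281/423 - 361/121)/3 = 5 + (1/3)*(-186704/51183) = 5 - 186704/153549 = 581041/153549 ≈ 3.7841)
j(D, N) = (-2 + D + N)**2 - N
j(h(C), 30)/k = ((-2 + 49 + 30)**2 - 1*30)/(581041/153549) = (77**2 - 30)*(153549/581041) = (5929 - 30)*(153549/581041) = 5899*(153549/581041) = 905785551/581041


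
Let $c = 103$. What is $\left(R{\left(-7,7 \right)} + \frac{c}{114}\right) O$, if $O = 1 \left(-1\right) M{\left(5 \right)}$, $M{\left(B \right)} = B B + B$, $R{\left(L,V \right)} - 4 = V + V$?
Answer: $- \frac{10775}{19} \approx -567.11$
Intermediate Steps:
$R{\left(L,V \right)} = 4 + 2 V$ ($R{\left(L,V \right)} = 4 + \left(V + V\right) = 4 + 2 V$)
$M{\left(B \right)} = B + B^{2}$ ($M{\left(B \right)} = B^{2} + B = B + B^{2}$)
$O = -30$ ($O = 1 \left(-1\right) 5 \left(1 + 5\right) = - 5 \cdot 6 = \left(-1\right) 30 = -30$)
$\left(R{\left(-7,7 \right)} + \frac{c}{114}\right) O = \left(\left(4 + 2 \cdot 7\right) + \frac{103}{114}\right) \left(-30\right) = \left(\left(4 + 14\right) + 103 \cdot \frac{1}{114}\right) \left(-30\right) = \left(18 + \frac{103}{114}\right) \left(-30\right) = \frac{2155}{114} \left(-30\right) = - \frac{10775}{19}$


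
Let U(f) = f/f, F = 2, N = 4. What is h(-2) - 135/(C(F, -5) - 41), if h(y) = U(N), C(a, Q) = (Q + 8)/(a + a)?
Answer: 701/161 ≈ 4.3540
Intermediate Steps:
C(a, Q) = (8 + Q)/(2*a) (C(a, Q) = (8 + Q)/((2*a)) = (8 + Q)*(1/(2*a)) = (8 + Q)/(2*a))
U(f) = 1
h(y) = 1
h(-2) - 135/(C(F, -5) - 41) = 1 - 135/((1/2)*(8 - 5)/2 - 41) = 1 - 135/((1/2)*(1/2)*3 - 41) = 1 - 135/(3/4 - 41) = 1 - 135/(-161/4) = 1 - 4/161*(-135) = 1 + 540/161 = 701/161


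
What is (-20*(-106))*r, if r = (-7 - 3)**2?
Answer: 212000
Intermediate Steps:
r = 100 (r = (-10)**2 = 100)
(-20*(-106))*r = -20*(-106)*100 = 2120*100 = 212000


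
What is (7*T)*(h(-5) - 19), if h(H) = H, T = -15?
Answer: 2520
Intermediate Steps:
(7*T)*(h(-5) - 19) = (7*(-15))*(-5 - 19) = -105*(-24) = 2520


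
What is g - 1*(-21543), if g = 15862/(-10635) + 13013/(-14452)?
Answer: 3310727270981/153697020 ≈ 21541.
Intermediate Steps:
g = -367630879/153697020 (g = 15862*(-1/10635) + 13013*(-1/14452) = -15862/10635 - 13013/14452 = -367630879/153697020 ≈ -2.3919)
g - 1*(-21543) = -367630879/153697020 - 1*(-21543) = -367630879/153697020 + 21543 = 3310727270981/153697020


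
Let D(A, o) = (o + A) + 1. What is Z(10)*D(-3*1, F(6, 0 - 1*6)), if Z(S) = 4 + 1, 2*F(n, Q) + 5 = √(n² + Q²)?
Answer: -45/2 + 15*√2 ≈ -1.2868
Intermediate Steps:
F(n, Q) = -5/2 + √(Q² + n²)/2 (F(n, Q) = -5/2 + √(n² + Q²)/2 = -5/2 + √(Q² + n²)/2)
D(A, o) = 1 + A + o (D(A, o) = (A + o) + 1 = 1 + A + o)
Z(S) = 5
Z(10)*D(-3*1, F(6, 0 - 1*6)) = 5*(1 - 3*1 + (-5/2 + √((0 - 1*6)² + 6²)/2)) = 5*(1 - 3 + (-5/2 + √((0 - 6)² + 36)/2)) = 5*(1 - 3 + (-5/2 + √((-6)² + 36)/2)) = 5*(1 - 3 + (-5/2 + √(36 + 36)/2)) = 5*(1 - 3 + (-5/2 + √72/2)) = 5*(1 - 3 + (-5/2 + (6*√2)/2)) = 5*(1 - 3 + (-5/2 + 3*√2)) = 5*(-9/2 + 3*√2) = -45/2 + 15*√2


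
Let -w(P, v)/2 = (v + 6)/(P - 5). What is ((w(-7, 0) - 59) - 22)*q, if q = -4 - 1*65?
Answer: 5520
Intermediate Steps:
w(P, v) = -2*(6 + v)/(-5 + P) (w(P, v) = -2*(v + 6)/(P - 5) = -2*(6 + v)/(-5 + P))
q = -69 (q = -4 - 65 = -69)
((w(-7, 0) - 59) - 22)*q = ((2*(-6 - 1*0)/(-5 - 7) - 59) - 22)*(-69) = ((2*(-6 + 0)/(-12) - 59) - 22)*(-69) = ((2*(-1/12)*(-6) - 59) - 22)*(-69) = ((1 - 59) - 22)*(-69) = (-58 - 22)*(-69) = -80*(-69) = 5520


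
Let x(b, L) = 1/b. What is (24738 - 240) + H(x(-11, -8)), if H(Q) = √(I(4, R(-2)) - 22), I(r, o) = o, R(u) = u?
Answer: 24498 + 2*I*√6 ≈ 24498.0 + 4.899*I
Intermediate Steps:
H(Q) = 2*I*√6 (H(Q) = √(-2 - 22) = √(-24) = 2*I*√6)
(24738 - 240) + H(x(-11, -8)) = (24738 - 240) + 2*I*√6 = 24498 + 2*I*√6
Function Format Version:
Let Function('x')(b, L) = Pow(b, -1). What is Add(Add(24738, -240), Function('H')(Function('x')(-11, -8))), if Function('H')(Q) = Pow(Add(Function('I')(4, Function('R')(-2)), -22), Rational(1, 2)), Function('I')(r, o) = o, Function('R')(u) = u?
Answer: Add(24498, Mul(2, I, Pow(6, Rational(1, 2)))) ≈ Add(24498., Mul(4.8990, I))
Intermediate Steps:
Function('H')(Q) = Mul(2, I, Pow(6, Rational(1, 2))) (Function('H')(Q) = Pow(Add(-2, -22), Rational(1, 2)) = Pow(-24, Rational(1, 2)) = Mul(2, I, Pow(6, Rational(1, 2))))
Add(Add(24738, -240), Function('H')(Function('x')(-11, -8))) = Add(Add(24738, -240), Mul(2, I, Pow(6, Rational(1, 2)))) = Add(24498, Mul(2, I, Pow(6, Rational(1, 2))))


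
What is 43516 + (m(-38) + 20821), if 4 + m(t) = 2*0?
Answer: 64333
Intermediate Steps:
m(t) = -4 (m(t) = -4 + 2*0 = -4 + 0 = -4)
43516 + (m(-38) + 20821) = 43516 + (-4 + 20821) = 43516 + 20817 = 64333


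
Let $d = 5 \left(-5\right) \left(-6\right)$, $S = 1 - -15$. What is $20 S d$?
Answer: $48000$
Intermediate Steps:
$S = 16$ ($S = 1 + 15 = 16$)
$d = 150$ ($d = \left(-25\right) \left(-6\right) = 150$)
$20 S d = 20 \cdot 16 \cdot 150 = 320 \cdot 150 = 48000$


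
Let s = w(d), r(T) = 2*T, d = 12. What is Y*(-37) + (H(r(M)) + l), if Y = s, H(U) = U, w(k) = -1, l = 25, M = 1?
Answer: 64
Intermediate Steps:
s = -1
Y = -1
Y*(-37) + (H(r(M)) + l) = -1*(-37) + (2*1 + 25) = 37 + (2 + 25) = 37 + 27 = 64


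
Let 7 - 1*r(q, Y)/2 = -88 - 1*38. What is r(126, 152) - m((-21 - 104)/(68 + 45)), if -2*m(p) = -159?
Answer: 373/2 ≈ 186.50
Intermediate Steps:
r(q, Y) = 266 (r(q, Y) = 14 - 2*(-88 - 1*38) = 14 - 2*(-88 - 38) = 14 - 2*(-126) = 14 + 252 = 266)
m(p) = 159/2 (m(p) = -½*(-159) = 159/2)
r(126, 152) - m((-21 - 104)/(68 + 45)) = 266 - 1*159/2 = 266 - 159/2 = 373/2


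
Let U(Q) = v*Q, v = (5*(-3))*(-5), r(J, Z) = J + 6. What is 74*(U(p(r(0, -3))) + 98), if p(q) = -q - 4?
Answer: -48248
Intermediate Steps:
r(J, Z) = 6 + J
p(q) = -4 - q
v = 75 (v = -15*(-5) = 75)
U(Q) = 75*Q
74*(U(p(r(0, -3))) + 98) = 74*(75*(-4 - (6 + 0)) + 98) = 74*(75*(-4 - 1*6) + 98) = 74*(75*(-4 - 6) + 98) = 74*(75*(-10) + 98) = 74*(-750 + 98) = 74*(-652) = -48248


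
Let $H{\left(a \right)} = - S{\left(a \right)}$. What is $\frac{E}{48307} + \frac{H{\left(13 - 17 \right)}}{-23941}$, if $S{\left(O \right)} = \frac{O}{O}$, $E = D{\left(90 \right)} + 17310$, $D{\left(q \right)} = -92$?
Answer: $\frac{412264445}{1156517887} \approx 0.35647$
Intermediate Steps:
$E = 17218$ ($E = -92 + 17310 = 17218$)
$S{\left(O \right)} = 1$
$H{\left(a \right)} = -1$ ($H{\left(a \right)} = \left(-1\right) 1 = -1$)
$\frac{E}{48307} + \frac{H{\left(13 - 17 \right)}}{-23941} = \frac{17218}{48307} - \frac{1}{-23941} = 17218 \cdot \frac{1}{48307} - - \frac{1}{23941} = \frac{17218}{48307} + \frac{1}{23941} = \frac{412264445}{1156517887}$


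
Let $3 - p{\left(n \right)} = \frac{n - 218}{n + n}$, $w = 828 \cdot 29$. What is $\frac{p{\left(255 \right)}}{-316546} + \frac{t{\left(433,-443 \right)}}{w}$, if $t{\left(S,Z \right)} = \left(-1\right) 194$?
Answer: $- \frac{2612909263}{323038358460} \approx -0.0080885$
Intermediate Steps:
$w = 24012$
$t{\left(S,Z \right)} = -194$
$p{\left(n \right)} = 3 - \frac{-218 + n}{2 n}$ ($p{\left(n \right)} = 3 - \frac{n - 218}{n + n} = 3 - \frac{-218 + n}{2 n}$)
$\frac{p{\left(255 \right)}}{-316546} + \frac{t{\left(433,-443 \right)}}{w} = \frac{\frac{5}{2} + \frac{109}{255}}{-316546} - \frac{194}{24012} = \left(\frac{5}{2} + 109 \cdot \frac{1}{255}\right) \left(- \frac{1}{316546}\right) - \frac{97}{12006} = \left(\frac{5}{2} + \frac{109}{255}\right) \left(- \frac{1}{316546}\right) - \frac{97}{12006} = \frac{1493}{510} \left(- \frac{1}{316546}\right) - \frac{97}{12006} = - \frac{1493}{161438460} - \frac{97}{12006} = - \frac{2612909263}{323038358460}$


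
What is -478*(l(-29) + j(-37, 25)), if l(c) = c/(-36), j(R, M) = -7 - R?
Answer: -265051/18 ≈ -14725.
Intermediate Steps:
l(c) = -c/36 (l(c) = c*(-1/36) = -c/36)
-478*(l(-29) + j(-37, 25)) = -478*(-1/36*(-29) + (-7 - 1*(-37))) = -478*(29/36 + (-7 + 37)) = -478*(29/36 + 30) = -478*1109/36 = -265051/18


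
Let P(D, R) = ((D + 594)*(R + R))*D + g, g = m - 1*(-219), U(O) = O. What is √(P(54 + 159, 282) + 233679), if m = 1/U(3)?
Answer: √874623801/3 ≈ 9858.0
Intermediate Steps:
m = ⅓ (m = 1/3 = ⅓ ≈ 0.33333)
g = 658/3 (g = ⅓ - 1*(-219) = ⅓ + 219 = 658/3 ≈ 219.33)
P(D, R) = 658/3 + 2*D*R*(594 + D) (P(D, R) = ((D + 594)*(R + R))*D + 658/3 = ((594 + D)*(2*R))*D + 658/3 = (2*R*(594 + D))*D + 658/3 = 2*D*R*(594 + D) + 658/3 = 658/3 + 2*D*R*(594 + D))
√(P(54 + 159, 282) + 233679) = √((658/3 + 2*282*(54 + 159)² + 1188*(54 + 159)*282) + 233679) = √((658/3 + 2*282*213² + 1188*213*282) + 233679) = √((658/3 + 2*282*45369 + 71358408) + 233679) = √((658/3 + 25588116 + 71358408) + 233679) = √(290840230/3 + 233679) = √(291541267/3) = √874623801/3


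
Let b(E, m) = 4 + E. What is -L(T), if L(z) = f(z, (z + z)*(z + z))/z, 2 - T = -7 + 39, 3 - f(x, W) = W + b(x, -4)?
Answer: -3571/30 ≈ -119.03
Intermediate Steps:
f(x, W) = -1 - W - x (f(x, W) = 3 - (W + (4 + x)) = 3 - (4 + W + x) = 3 + (-4 - W - x) = -1 - W - x)
T = -30 (T = 2 - (-7 + 39) = 2 - 1*32 = 2 - 32 = -30)
L(z) = (-1 - z - 4*z²)/z (L(z) = (-1 - (z + z)*(z + z) - z)/z = (-1 - 2*z*2*z - z)/z = (-1 - 4*z² - z)/z = (-1 - z - 4*z²)/z)
-L(T) = -(-1 - 1/(-30) - 4*(-30)) = -(-1 - 1*(-1/30) + 120) = -(-1 + 1/30 + 120) = -1*3571/30 = -3571/30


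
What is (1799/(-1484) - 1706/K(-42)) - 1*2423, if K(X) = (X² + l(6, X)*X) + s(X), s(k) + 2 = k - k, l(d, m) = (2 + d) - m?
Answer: -86673841/35828 ≈ -2419.2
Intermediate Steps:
l(d, m) = 2 + d - m
s(k) = -2 (s(k) = -2 + (k - k) = -2 + 0 = -2)
K(X) = -2 + X² + X*(8 - X) (K(X) = (X² + (2 + 6 - X)*X) - 2 = (X² + (8 - X)*X) - 2 = (X² + X*(8 - X)) - 2 = -2 + X² + X*(8 - X))
(1799/(-1484) - 1706/K(-42)) - 1*2423 = (1799/(-1484) - 1706/(-2 + 8*(-42))) - 1*2423 = (1799*(-1/1484) - 1706/(-2 - 336)) - 2423 = (-257/212 - 1706/(-338)) - 2423 = (-257/212 - 1706*(-1/338)) - 2423 = (-257/212 + 853/169) - 2423 = 137403/35828 - 2423 = -86673841/35828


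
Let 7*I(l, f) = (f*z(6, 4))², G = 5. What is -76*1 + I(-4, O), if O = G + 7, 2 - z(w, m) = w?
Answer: 1772/7 ≈ 253.14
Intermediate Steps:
z(w, m) = 2 - w
O = 12 (O = 5 + 7 = 12)
I(l, f) = 16*f²/7 (I(l, f) = (f*(2 - 1*6))²/7 = (f*(2 - 6))²/7 = (f*(-4))²/7 = (-4*f)²/7 = (16*f²)/7 = 16*f²/7)
-76*1 + I(-4, O) = -76*1 + (16/7)*12² = -76 + (16/7)*144 = -76 + 2304/7 = 1772/7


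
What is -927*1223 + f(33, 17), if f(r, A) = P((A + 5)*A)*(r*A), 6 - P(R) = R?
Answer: -1340169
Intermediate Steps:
P(R) = 6 - R
f(r, A) = A*r*(6 - A*(5 + A)) (f(r, A) = (6 - (A + 5)*A)*(r*A) = (6 - (5 + A)*A)*(A*r) = (6 - A*(5 + A))*(A*r) = A*r*(6 - A*(5 + A)))
-927*1223 + f(33, 17) = -927*1223 - 1*17*33*(-6 + 17*(5 + 17)) = -1133721 - 1*17*33*(-6 + 17*22) = -1133721 - 1*17*33*(-6 + 374) = -1133721 - 1*17*33*368 = -1133721 - 206448 = -1340169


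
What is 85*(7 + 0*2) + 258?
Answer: 853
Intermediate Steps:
85*(7 + 0*2) + 258 = 85*(7 + 0) + 258 = 85*7 + 258 = 595 + 258 = 853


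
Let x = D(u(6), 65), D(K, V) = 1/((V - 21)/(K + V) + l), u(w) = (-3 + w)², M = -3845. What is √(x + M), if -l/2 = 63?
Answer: 17*I*√17902570/1160 ≈ 62.008*I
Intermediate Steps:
l = -126 (l = -2*63 = -126)
D(K, V) = 1/(-126 + (-21 + V)/(K + V)) (D(K, V) = 1/((V - 21)/(K + V) - 126) = 1/((-21 + V)/(K + V) - 126) = 1/(-126 + (-21 + V)/(K + V)))
x = -37/4640 (x = ((-3 + 6)² + 65)/(-21 - 126*(-3 + 6)² - 125*65) = (3² + 65)/(-21 - 126*3² - 8125) = (9 + 65)/(-21 - 126*9 - 8125) = 74/(-21 - 1134 - 8125) = 74/(-9280) = -1/9280*74 = -37/4640 ≈ -0.0079741)
√(x + M) = √(-37/4640 - 3845) = √(-17840837/4640) = 17*I*√17902570/1160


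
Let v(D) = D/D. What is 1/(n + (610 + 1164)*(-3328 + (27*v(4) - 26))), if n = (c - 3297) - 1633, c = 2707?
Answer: -1/5904321 ≈ -1.6937e-7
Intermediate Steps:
v(D) = 1
n = -2223 (n = (2707 - 3297) - 1633 = -590 - 1633 = -2223)
1/(n + (610 + 1164)*(-3328 + (27*v(4) - 26))) = 1/(-2223 + (610 + 1164)*(-3328 + (27*1 - 26))) = 1/(-2223 + 1774*(-3328 + (27 - 26))) = 1/(-2223 + 1774*(-3328 + 1)) = 1/(-2223 + 1774*(-3327)) = 1/(-2223 - 5902098) = 1/(-5904321) = -1/5904321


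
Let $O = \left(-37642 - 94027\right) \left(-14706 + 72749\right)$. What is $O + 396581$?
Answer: $-7642067186$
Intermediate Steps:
$O = -7642463767$ ($O = \left(-131669\right) 58043 = -7642463767$)
$O + 396581 = -7642463767 + 396581 = -7642067186$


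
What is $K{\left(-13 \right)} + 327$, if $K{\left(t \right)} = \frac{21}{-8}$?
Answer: $\frac{2595}{8} \approx 324.38$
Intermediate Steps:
$K{\left(t \right)} = - \frac{21}{8}$ ($K{\left(t \right)} = 21 \left(- \frac{1}{8}\right) = - \frac{21}{8}$)
$K{\left(-13 \right)} + 327 = - \frac{21}{8} + 327 = \frac{2595}{8}$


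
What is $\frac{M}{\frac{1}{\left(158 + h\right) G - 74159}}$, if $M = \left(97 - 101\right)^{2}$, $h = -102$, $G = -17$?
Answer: $-1201776$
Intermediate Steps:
$M = 16$ ($M = \left(-4\right)^{2} = 16$)
$\frac{M}{\frac{1}{\left(158 + h\right) G - 74159}} = \frac{16}{\frac{1}{\left(158 - 102\right) \left(-17\right) - 74159}} = \frac{16}{\frac{1}{56 \left(-17\right) - 74159}} = \frac{16}{\frac{1}{-952 - 74159}} = \frac{16}{\frac{1}{-75111}} = \frac{16}{- \frac{1}{75111}} = 16 \left(-75111\right) = -1201776$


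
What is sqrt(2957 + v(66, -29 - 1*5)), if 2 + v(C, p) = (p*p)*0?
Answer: sqrt(2955) ≈ 54.360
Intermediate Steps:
v(C, p) = -2 (v(C, p) = -2 + (p*p)*0 = -2 + p**2*0 = -2 + 0 = -2)
sqrt(2957 + v(66, -29 - 1*5)) = sqrt(2957 - 2) = sqrt(2955)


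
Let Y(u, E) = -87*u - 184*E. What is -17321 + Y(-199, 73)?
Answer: -13440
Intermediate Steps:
Y(u, E) = -184*E - 87*u
-17321 + Y(-199, 73) = -17321 + (-184*73 - 87*(-199)) = -17321 + (-13432 + 17313) = -17321 + 3881 = -13440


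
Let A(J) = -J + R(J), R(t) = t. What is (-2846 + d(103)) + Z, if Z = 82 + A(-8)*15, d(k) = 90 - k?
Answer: -2777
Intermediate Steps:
A(J) = 0 (A(J) = -J + J = 0)
Z = 82 (Z = 82 + 0*15 = 82 + 0 = 82)
(-2846 + d(103)) + Z = (-2846 + (90 - 1*103)) + 82 = (-2846 + (90 - 103)) + 82 = (-2846 - 13) + 82 = -2859 + 82 = -2777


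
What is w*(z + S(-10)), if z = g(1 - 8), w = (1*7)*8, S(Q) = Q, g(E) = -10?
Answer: -1120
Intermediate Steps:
w = 56 (w = 7*8 = 56)
z = -10
w*(z + S(-10)) = 56*(-10 - 10) = 56*(-20) = -1120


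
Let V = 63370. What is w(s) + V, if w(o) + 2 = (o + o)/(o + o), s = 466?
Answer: 63369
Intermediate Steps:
w(o) = -1 (w(o) = -2 + (o + o)/(o + o) = -2 + (2*o)/((2*o)) = -2 + (2*o)*(1/(2*o)) = -2 + 1 = -1)
w(s) + V = -1 + 63370 = 63369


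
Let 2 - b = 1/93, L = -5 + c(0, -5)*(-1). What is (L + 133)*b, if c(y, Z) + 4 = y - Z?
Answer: 23495/93 ≈ 252.63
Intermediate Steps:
c(y, Z) = -4 + y - Z (c(y, Z) = -4 + (y - Z) = -4 + y - Z)
L = -6 (L = -5 + (-4 + 0 - 1*(-5))*(-1) = -5 + (-4 + 0 + 5)*(-1) = -5 + 1*(-1) = -5 - 1 = -6)
b = 185/93 (b = 2 - 1/93 = 185/93 ≈ 1.9892)
(L + 133)*b = (-6 + 133)*(185/93) = 127*(185/93) = 23495/93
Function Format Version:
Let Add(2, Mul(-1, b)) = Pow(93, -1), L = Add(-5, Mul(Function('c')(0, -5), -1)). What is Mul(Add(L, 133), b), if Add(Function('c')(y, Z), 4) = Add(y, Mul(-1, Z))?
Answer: Rational(23495, 93) ≈ 252.63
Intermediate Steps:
Function('c')(y, Z) = Add(-4, y, Mul(-1, Z)) (Function('c')(y, Z) = Add(-4, Add(y, Mul(-1, Z))) = Add(-4, y, Mul(-1, Z)))
L = -6 (L = Add(-5, Mul(Add(-4, 0, Mul(-1, -5)), -1)) = Add(-5, Mul(Add(-4, 0, 5), -1)) = Add(-5, Mul(1, -1)) = Add(-5, -1) = -6)
b = Rational(185, 93) (b = Add(2, Mul(-1, Pow(93, -1))) = Add(2, Mul(-1, Rational(1, 93))) = Add(2, Rational(-1, 93)) = Rational(185, 93) ≈ 1.9892)
Mul(Add(L, 133), b) = Mul(Add(-6, 133), Rational(185, 93)) = Mul(127, Rational(185, 93)) = Rational(23495, 93)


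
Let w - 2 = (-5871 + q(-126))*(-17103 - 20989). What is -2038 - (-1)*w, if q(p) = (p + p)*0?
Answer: 223636096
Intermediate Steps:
q(p) = 0 (q(p) = (2*p)*0 = 0)
w = 223638134 (w = 2 + (-5871 + 0)*(-17103 - 20989) = 2 - 5871*(-38092) = 2 + 223638132 = 223638134)
-2038 - (-1)*w = -2038 - (-1)*223638134 = -2038 - 1*(-223638134) = -2038 + 223638134 = 223636096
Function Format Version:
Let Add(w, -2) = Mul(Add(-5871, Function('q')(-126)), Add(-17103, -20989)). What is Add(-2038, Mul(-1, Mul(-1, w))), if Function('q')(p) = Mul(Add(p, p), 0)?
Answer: 223636096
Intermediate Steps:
Function('q')(p) = 0 (Function('q')(p) = Mul(Mul(2, p), 0) = 0)
w = 223638134 (w = Add(2, Mul(Add(-5871, 0), Add(-17103, -20989))) = Add(2, Mul(-5871, -38092)) = Add(2, 223638132) = 223638134)
Add(-2038, Mul(-1, Mul(-1, w))) = Add(-2038, Mul(-1, Mul(-1, 223638134))) = Add(-2038, Mul(-1, -223638134)) = Add(-2038, 223638134) = 223636096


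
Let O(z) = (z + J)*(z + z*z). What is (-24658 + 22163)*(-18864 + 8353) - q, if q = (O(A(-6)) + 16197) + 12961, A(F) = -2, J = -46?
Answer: 26195883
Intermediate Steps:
O(z) = (-46 + z)*(z + z**2) (O(z) = (z - 46)*(z + z*z) = (-46 + z)*(z + z**2))
q = 29062 (q = (-2*(-46 + (-2)**2 - 45*(-2)) + 16197) + 12961 = (-2*(-46 + 4 + 90) + 16197) + 12961 = (-2*48 + 16197) + 12961 = (-96 + 16197) + 12961 = 16101 + 12961 = 29062)
(-24658 + 22163)*(-18864 + 8353) - q = (-24658 + 22163)*(-18864 + 8353) - 1*29062 = -2495*(-10511) - 29062 = 26224945 - 29062 = 26195883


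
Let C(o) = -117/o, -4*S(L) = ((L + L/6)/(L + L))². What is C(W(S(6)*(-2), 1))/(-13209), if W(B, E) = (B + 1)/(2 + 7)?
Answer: 101088/1483811 ≈ 0.068127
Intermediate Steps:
S(L) = -49/576 (S(L) = -(L + L/6)²/(L + L)²/4 = -(L + L*(⅙))²/(4*L²)/4 = -(L + L/6)²/(4*L²)/4 = -((7*L/6)*(1/(2*L)))²/4 = -(7/12)²/4 = -¼*49/144 = -49/576)
W(B, E) = ⅑ + B/9 (W(B, E) = (1 + B)/9 = (1 + B)*(⅑) = ⅑ + B/9)
C(W(S(6)*(-2), 1))/(-13209) = -117/(⅑ + (-49/576*(-2))/9)/(-13209) = -117/(⅑ + (⅑)*(49/288))*(-1/13209) = -117/(⅑ + 49/2592)*(-1/13209) = -117/337/2592*(-1/13209) = -117*2592/337*(-1/13209) = -303264/337*(-1/13209) = 101088/1483811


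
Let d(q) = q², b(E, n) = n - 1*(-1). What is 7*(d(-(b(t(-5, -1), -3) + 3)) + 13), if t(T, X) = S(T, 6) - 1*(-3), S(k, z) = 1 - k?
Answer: 98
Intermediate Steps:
t(T, X) = 4 - T (t(T, X) = (1 - T) - 1*(-3) = (1 - T) + 3 = 4 - T)
b(E, n) = 1 + n (b(E, n) = n + 1 = 1 + n)
7*(d(-(b(t(-5, -1), -3) + 3)) + 13) = 7*((-((1 - 3) + 3))² + 13) = 7*((-(-2 + 3))² + 13) = 7*((-1*1)² + 13) = 7*((-1)² + 13) = 7*(1 + 13) = 7*14 = 98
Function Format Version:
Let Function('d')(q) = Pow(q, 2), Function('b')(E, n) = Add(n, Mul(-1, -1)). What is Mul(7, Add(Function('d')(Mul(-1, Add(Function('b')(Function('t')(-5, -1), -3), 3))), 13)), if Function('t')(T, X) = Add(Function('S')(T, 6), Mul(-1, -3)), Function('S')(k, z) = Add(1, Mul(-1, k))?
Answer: 98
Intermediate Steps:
Function('t')(T, X) = Add(4, Mul(-1, T)) (Function('t')(T, X) = Add(Add(1, Mul(-1, T)), Mul(-1, -3)) = Add(Add(1, Mul(-1, T)), 3) = Add(4, Mul(-1, T)))
Function('b')(E, n) = Add(1, n) (Function('b')(E, n) = Add(n, 1) = Add(1, n))
Mul(7, Add(Function('d')(Mul(-1, Add(Function('b')(Function('t')(-5, -1), -3), 3))), 13)) = Mul(7, Add(Pow(Mul(-1, Add(Add(1, -3), 3)), 2), 13)) = Mul(7, Add(Pow(Mul(-1, Add(-2, 3)), 2), 13)) = Mul(7, Add(Pow(Mul(-1, 1), 2), 13)) = Mul(7, Add(Pow(-1, 2), 13)) = Mul(7, Add(1, 13)) = Mul(7, 14) = 98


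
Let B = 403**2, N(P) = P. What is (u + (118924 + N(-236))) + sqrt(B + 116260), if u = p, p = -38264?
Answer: 80424 + sqrt(278669) ≈ 80952.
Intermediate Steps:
B = 162409
u = -38264
(u + (118924 + N(-236))) + sqrt(B + 116260) = (-38264 + (118924 - 236)) + sqrt(162409 + 116260) = (-38264 + 118688) + sqrt(278669) = 80424 + sqrt(278669)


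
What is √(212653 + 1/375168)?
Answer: √467673881332710/46896 ≈ 461.14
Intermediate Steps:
√(212653 + 1/375168) = √(79780600705/375168) = √467673881332710/46896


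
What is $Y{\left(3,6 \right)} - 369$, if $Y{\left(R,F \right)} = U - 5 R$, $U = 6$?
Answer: $-378$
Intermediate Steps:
$Y{\left(R,F \right)} = 6 - 5 R$
$Y{\left(3,6 \right)} - 369 = \left(6 - 15\right) - 369 = -9 - 369 = -378$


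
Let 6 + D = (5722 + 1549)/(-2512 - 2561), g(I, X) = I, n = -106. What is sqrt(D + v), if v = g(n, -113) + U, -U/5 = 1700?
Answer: I*sqrt(221669539131)/5073 ≈ 92.809*I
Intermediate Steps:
U = -8500 (U = -5*1700 = -8500)
D = -37709/5073 (D = -6 + (5722 + 1549)/(-2512 - 2561) = -6 + 7271/(-5073) = -6 + 7271*(-1/5073) = -6 - 7271/5073 = -37709/5073 ≈ -7.4333)
v = -8606 (v = -106 - 8500 = -8606)
sqrt(D + v) = sqrt(-37709/5073 - 8606) = sqrt(-43695947/5073) = I*sqrt(221669539131)/5073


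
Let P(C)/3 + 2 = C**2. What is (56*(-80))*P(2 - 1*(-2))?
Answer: -188160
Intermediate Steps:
P(C) = -6 + 3*C**2
(56*(-80))*P(2 - 1*(-2)) = (56*(-80))*(-6 + 3*(2 - 1*(-2))**2) = -4480*(-6 + 3*(2 + 2)**2) = -4480*(-6 + 3*4**2) = -4480*(-6 + 3*16) = -4480*(-6 + 48) = -4480*42 = -188160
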